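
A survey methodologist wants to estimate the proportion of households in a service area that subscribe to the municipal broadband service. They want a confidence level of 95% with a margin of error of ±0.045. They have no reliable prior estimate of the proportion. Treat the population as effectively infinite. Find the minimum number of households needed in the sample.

475

For 95% confidence, z = 1.96.
With no prior estimate, use p = 0.5, giving p(1−p) = 0.25.
n = z²·p(1−p)/E² = 1.96² × 0.2500 / 0.045² = 3.8416 × 0.2500 / 0.002025 ≈ 474.27.
Rounding up gives n = 475.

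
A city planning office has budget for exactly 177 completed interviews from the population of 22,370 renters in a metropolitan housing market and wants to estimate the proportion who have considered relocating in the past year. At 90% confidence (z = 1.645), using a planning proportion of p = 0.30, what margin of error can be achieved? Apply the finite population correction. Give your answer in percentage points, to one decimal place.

5.6

Finite-population factor: (N−n)/(N−1) = (22370−177)/(22370−1) = 0.9921.
SE(p̂) = √[p(1−p)/n · (N−n)/(N−1)] = √[0.2100/177 × 0.9921] = 0.03431.
E = z × SE = 1.645 × 0.03431 = 0.05644 ≈ 5.6 percentage points.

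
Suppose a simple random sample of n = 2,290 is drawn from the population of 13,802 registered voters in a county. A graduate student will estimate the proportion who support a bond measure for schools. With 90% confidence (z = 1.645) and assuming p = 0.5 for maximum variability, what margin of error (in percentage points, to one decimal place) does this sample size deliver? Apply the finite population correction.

1.6

Finite-population factor: (N−n)/(N−1) = (13802−2290)/(13802−1) = 0.8341.
SE(p̂) = √[p(1−p)/n · (N−n)/(N−1)] = √[0.2500/2290 × 0.8341] = 0.00954.
E = z × SE = 1.645 × 0.00954 = 0.01570 ≈ 1.6 percentage points.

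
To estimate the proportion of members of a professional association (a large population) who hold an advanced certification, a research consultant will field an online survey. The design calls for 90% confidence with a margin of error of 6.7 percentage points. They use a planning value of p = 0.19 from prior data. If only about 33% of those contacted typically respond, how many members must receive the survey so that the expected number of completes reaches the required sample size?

For 90% confidence, z = 1.645.
Completed interviews needed: n₀ = 1.645² × 0.1539 / 0.067² ≈ 92.77 → 93.
At a 33% response rate, contacts needed = 93 / 0.33 ≈ 281.82 → 282.

282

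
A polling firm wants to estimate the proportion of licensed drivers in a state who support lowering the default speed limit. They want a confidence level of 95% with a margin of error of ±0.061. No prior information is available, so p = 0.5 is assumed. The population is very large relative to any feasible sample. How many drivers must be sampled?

For 95% confidence, z = 1.960.
With p = 0.5, p(1−p) = 0.25.
n = z²·p(1−p)/E² = 1.960² × 0.2500 / 0.061² = 3.8416 × 0.2500 / 0.003721 ≈ 258.10.
Rounding up gives n = 259.

259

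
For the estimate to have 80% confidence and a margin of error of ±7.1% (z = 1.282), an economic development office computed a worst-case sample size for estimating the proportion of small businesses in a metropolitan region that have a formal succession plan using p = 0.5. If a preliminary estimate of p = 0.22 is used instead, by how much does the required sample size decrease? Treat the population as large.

26

Conservative (p = 0.5): n = 1.282² × 0.25 / 0.071² ≈ 81.51 → 82.
Using p = 0.22: p(1−p) = 0.1716, so n = 1.282² × 0.1716 / 0.071² ≈ 55.95 → 56.
Reduction: 82 − 56 = 26.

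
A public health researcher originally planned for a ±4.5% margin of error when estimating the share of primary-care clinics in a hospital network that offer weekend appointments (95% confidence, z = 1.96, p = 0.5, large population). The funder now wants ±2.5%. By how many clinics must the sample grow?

At ±4.5%: n = 1.96² × 0.2500 / 0.045² ≈ 474.27 → 475.
At ±2.5%: n = 1.96² × 0.2500 / 0.025² ≈ 1536.64 → 1537.
Additional respondents: 1537 − 475 = 1062.

1062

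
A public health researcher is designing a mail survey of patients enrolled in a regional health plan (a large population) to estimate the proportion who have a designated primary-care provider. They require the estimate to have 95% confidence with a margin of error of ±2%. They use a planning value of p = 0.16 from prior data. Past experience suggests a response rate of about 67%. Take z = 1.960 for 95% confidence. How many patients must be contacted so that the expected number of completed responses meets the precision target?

Completed interviews needed: n₀ = 1.960² × 0.1344 / 0.020² ≈ 1290.78 → 1291.
At a 67% response rate, contacts needed = 1291 / 0.67 ≈ 1926.87 → 1927.

1927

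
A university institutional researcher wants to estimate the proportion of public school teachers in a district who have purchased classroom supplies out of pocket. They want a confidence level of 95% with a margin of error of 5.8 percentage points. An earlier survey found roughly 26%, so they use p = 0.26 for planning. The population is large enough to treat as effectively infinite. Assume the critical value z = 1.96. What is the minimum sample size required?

220

With p = 0.26, p(1−p) = 0.1924.
n = z²·p(1−p)/E² = 1.96² × 0.1924 / 0.058² = 3.8416 × 0.1924 / 0.003364 ≈ 219.72.
Rounding up gives n = 220.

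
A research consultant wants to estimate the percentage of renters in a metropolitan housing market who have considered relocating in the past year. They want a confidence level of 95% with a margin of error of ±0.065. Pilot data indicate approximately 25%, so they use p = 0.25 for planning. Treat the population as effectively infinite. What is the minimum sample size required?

171

For 95% confidence, z = 1.96.
With p = 0.25, p(1−p) = 0.1875.
n = z²·p(1−p)/E² = 1.96² × 0.1875 / 0.065² = 3.8416 × 0.1875 / 0.004225 ≈ 170.49.
Rounding up gives n = 171.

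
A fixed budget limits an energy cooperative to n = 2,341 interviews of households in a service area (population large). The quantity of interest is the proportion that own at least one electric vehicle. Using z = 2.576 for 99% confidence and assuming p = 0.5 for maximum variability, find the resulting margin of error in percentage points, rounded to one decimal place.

2.7

SE(p̂) = √[p(1−p)/n] = √[0.2500/2341] = 0.01033.
E = z × SE = 2.576 × 0.01033 = 0.02662, or 2.7 percentage points.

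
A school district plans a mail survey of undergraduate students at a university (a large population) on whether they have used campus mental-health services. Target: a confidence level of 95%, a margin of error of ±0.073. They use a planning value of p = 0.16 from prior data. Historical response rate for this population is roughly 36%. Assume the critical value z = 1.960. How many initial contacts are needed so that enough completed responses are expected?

Completed interviews needed: n₀ = 1.960² × 0.1344 / 0.073² ≈ 96.89 → 97.
At a 36% response rate, contacts needed = 97 / 0.36 ≈ 269.44 → 270.

270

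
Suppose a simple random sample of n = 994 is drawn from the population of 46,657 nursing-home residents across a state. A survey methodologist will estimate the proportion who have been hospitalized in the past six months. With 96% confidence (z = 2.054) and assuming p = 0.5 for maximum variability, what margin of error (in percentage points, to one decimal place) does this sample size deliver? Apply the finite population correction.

Finite-population factor: (N−n)/(N−1) = (46657−994)/(46657−1) = 0.9787.
SE(p̂) = √[p(1−p)/n · (N−n)/(N−1)] = √[0.2500/994 × 0.9787] = 0.01569.
E = z × SE = 2.054 × 0.01569 = 0.03223 ≈ 3.2 percentage points.

3.2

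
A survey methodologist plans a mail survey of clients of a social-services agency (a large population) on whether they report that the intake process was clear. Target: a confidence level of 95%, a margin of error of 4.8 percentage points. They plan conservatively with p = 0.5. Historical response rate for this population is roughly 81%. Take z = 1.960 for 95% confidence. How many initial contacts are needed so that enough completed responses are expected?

Completed interviews needed: n₀ = 1.960² × 0.2500 / 0.048² ≈ 416.84 → 417.
At an 81% response rate, contacts needed = 417 / 0.81 ≈ 514.81 → 515.

515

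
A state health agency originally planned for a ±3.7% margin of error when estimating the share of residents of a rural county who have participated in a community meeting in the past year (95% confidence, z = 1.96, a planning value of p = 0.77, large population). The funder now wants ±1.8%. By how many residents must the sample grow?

1603

At ±3.7%: n = 1.96² × 0.1771 / 0.037² ≈ 496.97 → 497.
At ±1.8%: n = 1.96² × 0.1771 / 0.018² ≈ 2099.84 → 2100.
Additional respondents: 2100 − 497 = 1603.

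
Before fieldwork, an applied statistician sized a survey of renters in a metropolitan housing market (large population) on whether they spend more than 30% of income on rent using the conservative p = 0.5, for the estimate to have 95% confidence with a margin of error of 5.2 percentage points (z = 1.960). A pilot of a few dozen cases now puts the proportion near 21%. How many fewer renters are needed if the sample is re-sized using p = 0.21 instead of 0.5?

120

Conservative (p = 0.5): n = 1.960² × 0.25 / 0.052² ≈ 355.18 → 356.
Using p = 0.21: p(1−p) = 0.1659, so n = 1.960² × 0.1659 / 0.052² ≈ 235.70 → 236.
Reduction: 356 − 236 = 120.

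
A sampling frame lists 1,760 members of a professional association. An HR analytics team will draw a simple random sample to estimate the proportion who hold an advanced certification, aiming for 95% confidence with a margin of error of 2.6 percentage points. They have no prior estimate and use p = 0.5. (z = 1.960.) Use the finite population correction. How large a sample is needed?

Unadjusted: n₀ = 1.960² × 0.50 × 0.50 / 0.026² ≈ 1420.71, so n₀ = 1421.
Finite population correction with N = 1,760: n = n₀ / (1 + (n₀−1)/N) = 1421 / (1 + 1420/1760) = 1421 / 1.8068 ≈ 786.47.
Rounding up, n = 787.

787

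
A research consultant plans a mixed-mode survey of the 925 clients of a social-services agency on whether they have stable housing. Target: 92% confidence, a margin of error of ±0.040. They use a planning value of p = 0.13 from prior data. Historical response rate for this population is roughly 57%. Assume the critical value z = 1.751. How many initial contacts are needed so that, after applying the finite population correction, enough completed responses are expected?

309

Completed interviews needed (unadjusted): n₀ = 1.751² × 0.1131 / 0.040² ≈ 216.73 → 217.
FPC for N = 925: n = 217 / (1 + 216/925) = 217 / 1.2335 ≈ 175.92 → 176.
At a 57% response rate, contacts needed = 176 / 0.57 ≈ 308.77 → 309.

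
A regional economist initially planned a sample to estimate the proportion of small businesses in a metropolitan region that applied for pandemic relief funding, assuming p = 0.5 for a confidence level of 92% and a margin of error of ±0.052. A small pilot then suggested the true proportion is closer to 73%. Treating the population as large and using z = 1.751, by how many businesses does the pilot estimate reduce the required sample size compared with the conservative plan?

Conservative (p = 0.5): n = 1.751² × 0.25 / 0.052² ≈ 283.47 → 284.
Using p = 0.73: p(1−p) = 0.1971, so n = 1.751² × 0.1971 / 0.052² ≈ 223.49 → 224.
Reduction: 284 − 224 = 60.

60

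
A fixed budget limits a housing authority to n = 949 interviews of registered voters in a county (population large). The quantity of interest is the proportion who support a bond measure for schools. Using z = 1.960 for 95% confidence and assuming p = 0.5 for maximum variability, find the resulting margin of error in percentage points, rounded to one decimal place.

3.2

SE(p̂) = √[p(1−p)/n] = √[0.2500/949] = 0.01623.
E = z × SE = 1.960 × 0.01623 = 0.03181, or 3.2 percentage points.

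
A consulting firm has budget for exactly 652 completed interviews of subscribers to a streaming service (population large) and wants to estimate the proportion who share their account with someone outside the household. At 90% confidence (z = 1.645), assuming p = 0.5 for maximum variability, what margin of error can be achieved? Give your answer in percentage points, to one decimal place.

3.2

SE(p̂) = √[p(1−p)/n] = √[0.2500/652] = 0.01958.
E = z × SE = 1.645 × 0.01958 = 0.03221, or 3.2 percentage points.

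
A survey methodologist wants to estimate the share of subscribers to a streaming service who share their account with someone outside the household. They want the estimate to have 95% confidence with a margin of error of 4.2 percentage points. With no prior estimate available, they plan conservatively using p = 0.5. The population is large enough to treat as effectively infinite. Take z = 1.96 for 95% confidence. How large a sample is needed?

With p = 0.5, p(1−p) = 0.25.
n = z²·p(1−p)/E² = 1.96² × 0.2500 / 0.042² = 3.8416 × 0.2500 / 0.001764 ≈ 544.44.
Rounding up gives n = 545.

545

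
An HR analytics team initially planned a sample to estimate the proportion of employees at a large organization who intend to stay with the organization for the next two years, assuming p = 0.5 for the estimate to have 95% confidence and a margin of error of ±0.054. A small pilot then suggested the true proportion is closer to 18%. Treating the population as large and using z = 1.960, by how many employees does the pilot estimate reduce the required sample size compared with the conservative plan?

135

Conservative (p = 0.5): n = 1.960² × 0.25 / 0.054² ≈ 329.36 → 330.
Using p = 0.18: p(1−p) = 0.1476, so n = 1.960² × 0.1476 / 0.054² ≈ 194.45 → 195.
Reduction: 330 − 195 = 135.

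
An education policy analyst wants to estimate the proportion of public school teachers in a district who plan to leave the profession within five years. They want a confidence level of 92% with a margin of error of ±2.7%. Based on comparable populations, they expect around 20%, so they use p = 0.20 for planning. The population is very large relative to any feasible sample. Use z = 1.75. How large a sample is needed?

673

With p = 0.20, p(1−p) = 0.1600.
n = z²·p(1−p)/E² = 1.75² × 0.1600 / 0.027² = 3.0625 × 0.1600 / 0.000729 ≈ 672.15.
Rounding up gives n = 673.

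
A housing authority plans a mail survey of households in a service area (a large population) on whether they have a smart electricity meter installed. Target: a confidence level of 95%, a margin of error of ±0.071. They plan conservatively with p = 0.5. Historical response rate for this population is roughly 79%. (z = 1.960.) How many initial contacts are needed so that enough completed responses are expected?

Completed interviews needed: n₀ = 1.960² × 0.2500 / 0.071² ≈ 190.52 → 191.
At a 79% response rate, contacts needed = 191 / 0.79 ≈ 241.77 → 242.

242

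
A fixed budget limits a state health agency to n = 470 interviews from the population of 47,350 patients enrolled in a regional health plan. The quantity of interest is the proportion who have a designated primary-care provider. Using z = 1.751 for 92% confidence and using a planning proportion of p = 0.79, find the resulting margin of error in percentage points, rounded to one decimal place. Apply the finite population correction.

3.3

Finite-population factor: (N−n)/(N−1) = (47350−470)/(47350−1) = 0.9901.
SE(p̂) = √[p(1−p)/n · (N−n)/(N−1)] = √[0.1659/470 × 0.9901] = 0.01869.
E = z × SE = 1.751 × 0.01869 = 0.03273 ≈ 3.3 percentage points.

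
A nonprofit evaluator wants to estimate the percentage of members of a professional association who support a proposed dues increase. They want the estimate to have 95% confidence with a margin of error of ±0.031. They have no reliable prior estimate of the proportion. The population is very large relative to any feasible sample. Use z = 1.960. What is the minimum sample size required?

With no prior estimate, use p = 0.5, giving p(1−p) = 0.25.
n = z²·p(1−p)/E² = 1.960² × 0.2500 / 0.031² = 3.8416 × 0.2500 / 0.000961 ≈ 999.38.
Rounding up gives n = 1000.

1000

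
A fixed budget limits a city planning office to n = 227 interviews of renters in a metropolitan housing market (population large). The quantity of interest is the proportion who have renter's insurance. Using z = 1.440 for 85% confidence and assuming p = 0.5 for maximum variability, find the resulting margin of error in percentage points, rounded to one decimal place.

SE(p̂) = √[p(1−p)/n] = √[0.2500/227] = 0.03319.
E = z × SE = 1.440 × 0.03319 = 0.04779, or 4.8 percentage points.

4.8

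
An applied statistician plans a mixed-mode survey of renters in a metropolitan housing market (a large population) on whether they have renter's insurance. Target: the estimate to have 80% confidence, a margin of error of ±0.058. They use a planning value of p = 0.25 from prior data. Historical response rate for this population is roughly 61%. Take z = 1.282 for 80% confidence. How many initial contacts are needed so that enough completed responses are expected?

Completed interviews needed: n₀ = 1.282² × 0.1875 / 0.058² ≈ 91.61 → 92.
At a 61% response rate, contacts needed = 92 / 0.61 ≈ 150.82 → 151.

151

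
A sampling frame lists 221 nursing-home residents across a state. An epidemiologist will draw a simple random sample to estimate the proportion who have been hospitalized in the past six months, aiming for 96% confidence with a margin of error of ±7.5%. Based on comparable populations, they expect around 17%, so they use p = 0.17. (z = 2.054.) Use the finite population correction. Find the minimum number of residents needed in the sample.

72

Unadjusted: n₀ = 2.054² × 0.17 × 0.83 / 0.075² ≈ 105.83, so n₀ = 106.
Finite population correction with N = 221: n = n₀ / (1 + (n₀−1)/N) = 106 / (1 + 105/221) = 106 / 1.4751 ≈ 71.86.
Rounding up, n = 72.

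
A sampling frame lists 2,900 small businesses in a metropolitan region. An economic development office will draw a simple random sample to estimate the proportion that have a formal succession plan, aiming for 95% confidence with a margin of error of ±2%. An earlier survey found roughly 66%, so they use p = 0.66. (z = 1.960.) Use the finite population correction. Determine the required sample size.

1237

Unadjusted: n₀ = 1.960² × 0.66 × 0.34 / 0.020² ≈ 2155.14, so n₀ = 2156.
Finite population correction with N = 2,900: n = n₀ / (1 + (n₀−1)/N) = 2156 / (1 + 2155/2900) = 2156 / 1.7431 ≈ 1236.87.
Rounding up, n = 1237.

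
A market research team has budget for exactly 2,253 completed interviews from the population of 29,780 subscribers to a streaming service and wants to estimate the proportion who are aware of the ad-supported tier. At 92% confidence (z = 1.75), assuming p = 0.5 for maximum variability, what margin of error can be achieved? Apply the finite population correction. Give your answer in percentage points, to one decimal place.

1.8

Finite-population factor: (N−n)/(N−1) = (29780−2253)/(29780−1) = 0.9244.
SE(p̂) = √[p(1−p)/n · (N−n)/(N−1)] = √[0.2500/2253 × 0.9244] = 0.01013.
E = z × SE = 1.75 × 0.01013 = 0.01772 ≈ 1.8 percentage points.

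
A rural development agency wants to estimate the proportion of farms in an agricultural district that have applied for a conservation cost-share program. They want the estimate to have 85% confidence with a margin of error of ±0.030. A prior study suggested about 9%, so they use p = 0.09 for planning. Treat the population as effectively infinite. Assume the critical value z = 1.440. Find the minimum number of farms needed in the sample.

189

With p = 0.09, p(1−p) = 0.0819.
n = z²·p(1−p)/E² = 1.440² × 0.0819 / 0.030² = 2.0736 × 0.0819 / 0.000900 ≈ 188.70.
Rounding up gives n = 189.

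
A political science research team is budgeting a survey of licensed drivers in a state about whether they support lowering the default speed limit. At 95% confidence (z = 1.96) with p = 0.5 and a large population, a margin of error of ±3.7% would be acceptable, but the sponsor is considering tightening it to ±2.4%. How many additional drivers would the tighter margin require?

At ±3.7%: n = 1.96² × 0.2500 / 0.037² ≈ 701.53 → 702.
At ±2.4%: n = 1.96² × 0.2500 / 0.024² ≈ 1667.36 → 1668.
Additional respondents: 1668 − 702 = 966.

966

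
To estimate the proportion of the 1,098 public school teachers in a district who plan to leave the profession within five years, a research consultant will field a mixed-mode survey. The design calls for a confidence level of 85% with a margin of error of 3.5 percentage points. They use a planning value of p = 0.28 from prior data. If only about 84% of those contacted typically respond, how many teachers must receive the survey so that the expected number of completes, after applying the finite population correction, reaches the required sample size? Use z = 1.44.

311

Completed interviews needed (unadjusted): n₀ = 1.44² × 0.2016 / 0.035² ≈ 341.26 → 342.
FPC for N = 1,098: n = 342 / (1 + 341/1098) = 342 / 1.3106 ≈ 260.96 → 261.
At an 84% response rate, contacts needed = 261 / 0.84 ≈ 310.71 → 311.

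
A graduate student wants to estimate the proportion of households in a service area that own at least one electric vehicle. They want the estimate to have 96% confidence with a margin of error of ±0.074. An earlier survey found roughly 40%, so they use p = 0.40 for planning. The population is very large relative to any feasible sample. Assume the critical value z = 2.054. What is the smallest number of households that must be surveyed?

With p = 0.40, p(1−p) = 0.2400.
n = z²·p(1−p)/E² = 2.054² × 0.2400 / 0.074² = 4.2189 × 0.2400 / 0.005476 ≈ 184.91.
Rounding up gives n = 185.

185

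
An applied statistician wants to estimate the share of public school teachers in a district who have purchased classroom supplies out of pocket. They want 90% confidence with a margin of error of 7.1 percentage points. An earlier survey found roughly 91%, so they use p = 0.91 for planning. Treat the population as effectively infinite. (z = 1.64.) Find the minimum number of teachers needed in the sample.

With p = 0.91, p(1−p) = 0.0819.
n = z²·p(1−p)/E² = 1.64² × 0.0819 / 0.071² = 2.6896 × 0.0819 / 0.005041 ≈ 43.70.
Rounding up gives n = 44.

44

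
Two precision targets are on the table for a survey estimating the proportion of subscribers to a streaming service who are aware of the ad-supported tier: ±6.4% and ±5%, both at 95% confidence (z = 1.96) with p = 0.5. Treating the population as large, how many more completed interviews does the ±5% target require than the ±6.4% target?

150

At ±6.4%: n = 1.96² × 0.2500 / 0.064² ≈ 234.47 → 235.
At ±5%: n = 1.96² × 0.2500 / 0.050² ≈ 384.16 → 385.
Additional respondents: 385 − 235 = 150.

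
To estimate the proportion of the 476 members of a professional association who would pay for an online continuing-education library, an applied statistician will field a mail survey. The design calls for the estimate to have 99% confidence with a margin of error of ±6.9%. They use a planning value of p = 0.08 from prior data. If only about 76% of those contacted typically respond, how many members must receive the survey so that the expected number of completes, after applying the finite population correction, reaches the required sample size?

112

For 99% confidence, z = 2.58.
Completed interviews needed (unadjusted): n₀ = 2.58² × 0.0736 / 0.069² ≈ 102.90 → 103.
FPC for N = 476: n = 103 / (1 + 102/476) = 103 / 1.2143 ≈ 84.82 → 85.
At a 76% response rate, contacts needed = 85 / 0.76 ≈ 111.84 → 112.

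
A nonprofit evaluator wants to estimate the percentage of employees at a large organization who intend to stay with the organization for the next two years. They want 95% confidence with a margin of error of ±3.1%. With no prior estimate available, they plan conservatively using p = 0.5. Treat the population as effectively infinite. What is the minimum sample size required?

1000

For 95% confidence, z = 1.960.
With p = 0.5, p(1−p) = 0.25.
n = z²·p(1−p)/E² = 1.960² × 0.2500 / 0.031² = 3.8416 × 0.2500 / 0.000961 ≈ 999.38.
Rounding up gives n = 1000.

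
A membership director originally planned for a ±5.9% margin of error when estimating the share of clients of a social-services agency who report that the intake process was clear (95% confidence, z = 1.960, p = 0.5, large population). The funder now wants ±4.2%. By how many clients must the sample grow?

269

At ±5.9%: n = 1.960² × 0.2500 / 0.059² ≈ 275.90 → 276.
At ±4.2%: n = 1.960² × 0.2500 / 0.042² ≈ 544.44 → 545.
Additional respondents: 545 − 276 = 269.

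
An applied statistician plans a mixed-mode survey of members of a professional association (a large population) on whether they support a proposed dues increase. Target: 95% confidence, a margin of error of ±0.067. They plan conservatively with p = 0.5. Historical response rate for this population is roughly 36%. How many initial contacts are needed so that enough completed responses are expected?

For 95% confidence, z = 1.960.
Completed interviews needed: n₀ = 1.960² × 0.2500 / 0.067² ≈ 213.95 → 214.
At a 36% response rate, contacts needed = 214 / 0.36 ≈ 594.44 → 595.

595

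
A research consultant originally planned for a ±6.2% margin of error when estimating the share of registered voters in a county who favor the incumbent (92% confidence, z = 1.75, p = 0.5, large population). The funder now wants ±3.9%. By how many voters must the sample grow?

304

At ±6.2%: n = 1.75² × 0.2500 / 0.062² ≈ 199.17 → 200.
At ±3.9%: n = 1.75² × 0.2500 / 0.039² ≈ 503.37 → 504.
Additional respondents: 504 − 200 = 304.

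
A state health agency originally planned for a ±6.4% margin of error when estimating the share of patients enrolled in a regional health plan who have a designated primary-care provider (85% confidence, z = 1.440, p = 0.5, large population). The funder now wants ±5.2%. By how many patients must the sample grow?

At ±6.4%: n = 1.440² × 0.2500 / 0.064² ≈ 126.56 → 127.
At ±5.2%: n = 1.440² × 0.2500 / 0.052² ≈ 191.72 → 192.
Additional respondents: 192 − 127 = 65.

65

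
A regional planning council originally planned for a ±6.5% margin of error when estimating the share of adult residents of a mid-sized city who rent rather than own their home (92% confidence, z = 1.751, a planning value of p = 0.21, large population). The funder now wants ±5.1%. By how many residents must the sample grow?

75

At ±6.5%: n = 1.751² × 0.1659 / 0.065² ≈ 120.39 → 121.
At ±5.1%: n = 1.751² × 0.1659 / 0.051² ≈ 195.56 → 196.
Additional respondents: 196 − 121 = 75.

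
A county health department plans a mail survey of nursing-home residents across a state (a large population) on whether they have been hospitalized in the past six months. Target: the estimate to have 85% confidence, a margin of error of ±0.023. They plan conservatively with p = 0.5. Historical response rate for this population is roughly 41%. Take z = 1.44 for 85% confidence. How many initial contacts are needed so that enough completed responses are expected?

2391

Completed interviews needed: n₀ = 1.44² × 0.2500 / 0.023² ≈ 979.96 → 980.
At a 41% response rate, contacts needed = 980 / 0.41 ≈ 2390.24 → 2391.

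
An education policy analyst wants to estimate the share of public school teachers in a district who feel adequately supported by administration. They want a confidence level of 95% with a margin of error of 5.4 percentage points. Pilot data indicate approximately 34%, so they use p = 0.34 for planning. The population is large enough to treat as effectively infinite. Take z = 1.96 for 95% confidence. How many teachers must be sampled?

With p = 0.34, p(1−p) = 0.2244.
n = z²·p(1−p)/E² = 1.96² × 0.2244 / 0.054² = 3.8416 × 0.2244 / 0.002916 ≈ 295.63.
Rounding up gives n = 296.

296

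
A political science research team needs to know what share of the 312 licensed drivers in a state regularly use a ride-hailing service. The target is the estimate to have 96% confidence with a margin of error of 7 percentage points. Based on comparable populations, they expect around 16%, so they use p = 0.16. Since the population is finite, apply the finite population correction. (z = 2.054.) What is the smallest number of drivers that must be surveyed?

Unadjusted: n₀ = 2.054² × 0.16 × 0.84 / 0.070² ≈ 115.72, so n₀ = 116.
Finite population correction with N = 312: n = n₀ / (1 + (n₀−1)/N) = 116 / (1 + 115/312) = 116 / 1.3686 ≈ 84.76.
Rounding up, n = 85.

85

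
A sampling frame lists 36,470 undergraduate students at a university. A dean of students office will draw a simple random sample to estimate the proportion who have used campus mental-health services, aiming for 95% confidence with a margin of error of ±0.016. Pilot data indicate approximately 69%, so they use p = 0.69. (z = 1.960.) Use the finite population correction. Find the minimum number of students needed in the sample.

Unadjusted: n₀ = 1.960² × 0.69 × 0.31 / 0.016² ≈ 3209.84, so n₀ = 3210.
Finite population correction with N = 36,470: n = n₀ / (1 + (n₀−1)/N) = 3210 / (1 + 3209/36470) = 3210 / 1.0880 ≈ 2950.39.
Rounding up, n = 2951.

2951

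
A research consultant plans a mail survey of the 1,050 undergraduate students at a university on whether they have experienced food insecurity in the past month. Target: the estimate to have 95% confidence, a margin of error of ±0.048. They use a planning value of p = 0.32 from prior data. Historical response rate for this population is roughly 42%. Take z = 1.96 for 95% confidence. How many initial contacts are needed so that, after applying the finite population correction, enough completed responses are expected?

Completed interviews needed (unadjusted): n₀ = 1.96² × 0.2176 / 0.048² ≈ 362.82 → 363.
FPC for N = 1,050: n = 363 / (1 + 362/1050) = 363 / 1.3448 ≈ 269.94 → 270.
At a 42% response rate, contacts needed = 270 / 0.42 ≈ 642.86 → 643.

643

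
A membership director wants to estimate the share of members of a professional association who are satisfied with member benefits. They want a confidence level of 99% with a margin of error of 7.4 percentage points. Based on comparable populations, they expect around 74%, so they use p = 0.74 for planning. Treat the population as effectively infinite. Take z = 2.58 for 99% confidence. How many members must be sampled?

234

With p = 0.74, p(1−p) = 0.1924.
n = z²·p(1−p)/E² = 2.58² × 0.1924 / 0.074² = 6.6564 × 0.1924 / 0.005476 ≈ 233.87.
Rounding up gives n = 234.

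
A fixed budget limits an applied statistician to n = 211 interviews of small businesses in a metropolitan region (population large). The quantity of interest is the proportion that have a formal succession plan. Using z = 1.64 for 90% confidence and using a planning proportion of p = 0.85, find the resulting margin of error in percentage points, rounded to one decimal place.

SE(p̂) = √[p(1−p)/n] = √[0.1275/211] = 0.02458.
E = z × SE = 1.64 × 0.02458 = 0.04031, or 4.0 percentage points.

4.0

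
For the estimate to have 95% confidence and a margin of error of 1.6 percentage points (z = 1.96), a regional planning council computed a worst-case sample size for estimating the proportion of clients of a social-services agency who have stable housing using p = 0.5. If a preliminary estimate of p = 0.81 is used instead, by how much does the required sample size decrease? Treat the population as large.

1442

Conservative (p = 0.5): n = 1.96² × 0.25 / 0.016² ≈ 3751.56 → 3752.
Using p = 0.81: p(1−p) = 0.1539, so n = 1.96² × 0.1539 / 0.016² ≈ 2309.46 → 2310.
Reduction: 3752 − 2310 = 1442.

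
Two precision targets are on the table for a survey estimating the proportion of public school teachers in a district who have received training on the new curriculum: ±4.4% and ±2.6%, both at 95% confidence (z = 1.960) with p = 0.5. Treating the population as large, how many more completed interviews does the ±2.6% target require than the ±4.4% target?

924

At ±4.4%: n = 1.960² × 0.2500 / 0.044² ≈ 496.07 → 497.
At ±2.6%: n = 1.960² × 0.2500 / 0.026² ≈ 1420.71 → 1421.
Additional respondents: 1421 − 497 = 924.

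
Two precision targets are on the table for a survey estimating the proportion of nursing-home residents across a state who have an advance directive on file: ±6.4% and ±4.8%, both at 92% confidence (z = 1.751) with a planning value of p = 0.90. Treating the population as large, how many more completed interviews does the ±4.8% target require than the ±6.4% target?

52

At ±6.4%: n = 1.751² × 0.0900 / 0.064² ≈ 67.37 → 68.
At ±4.8%: n = 1.751² × 0.0900 / 0.048² ≈ 119.77 → 120.
Additional respondents: 120 − 68 = 52.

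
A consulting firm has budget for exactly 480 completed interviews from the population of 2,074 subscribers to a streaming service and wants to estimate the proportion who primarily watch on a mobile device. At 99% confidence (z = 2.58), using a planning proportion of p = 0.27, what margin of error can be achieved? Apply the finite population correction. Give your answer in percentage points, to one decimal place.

Finite-population factor: (N−n)/(N−1) = (2074−480)/(2074−1) = 0.7689.
SE(p̂) = √[p(1−p)/n · (N−n)/(N−1)] = √[0.1971/480 × 0.7689] = 0.01777.
E = z × SE = 2.58 × 0.01777 = 0.04584 ≈ 4.6 percentage points.

4.6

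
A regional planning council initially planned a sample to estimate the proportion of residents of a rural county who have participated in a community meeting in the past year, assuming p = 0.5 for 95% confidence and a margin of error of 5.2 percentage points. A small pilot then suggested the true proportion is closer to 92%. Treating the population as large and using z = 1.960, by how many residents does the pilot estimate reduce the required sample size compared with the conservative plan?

Conservative (p = 0.5): n = 1.960² × 0.25 / 0.052² ≈ 355.18 → 356.
Using p = 0.92: p(1−p) = 0.0736, so n = 1.960² × 0.0736 / 0.052² ≈ 104.56 → 105.
Reduction: 356 − 105 = 251.

251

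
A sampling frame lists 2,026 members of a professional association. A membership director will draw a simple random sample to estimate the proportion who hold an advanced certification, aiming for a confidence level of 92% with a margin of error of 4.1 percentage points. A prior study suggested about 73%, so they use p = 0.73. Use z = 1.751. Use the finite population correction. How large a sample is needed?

Unadjusted: n₀ = 1.751² × 0.73 × 0.27 / 0.041² ≈ 359.49, so n₀ = 360.
Finite population correction with N = 2,026: n = n₀ / (1 + (n₀−1)/N) = 360 / (1 + 359/2026) = 360 / 1.1772 ≈ 305.81.
Rounding up, n = 306.

306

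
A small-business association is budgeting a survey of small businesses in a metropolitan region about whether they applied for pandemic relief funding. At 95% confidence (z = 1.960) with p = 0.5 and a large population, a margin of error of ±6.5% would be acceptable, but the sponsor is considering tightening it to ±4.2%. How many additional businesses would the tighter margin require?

At ±6.5%: n = 1.960² × 0.2500 / 0.065² ≈ 227.31 → 228.
At ±4.2%: n = 1.960² × 0.2500 / 0.042² ≈ 544.44 → 545.
Additional respondents: 545 − 228 = 317.

317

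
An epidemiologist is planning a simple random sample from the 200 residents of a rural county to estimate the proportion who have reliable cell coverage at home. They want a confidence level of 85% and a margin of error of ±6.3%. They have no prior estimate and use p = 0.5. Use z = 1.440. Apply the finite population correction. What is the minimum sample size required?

80

Unadjusted: n₀ = 1.440² × 0.50 × 0.50 / 0.063² ≈ 130.61, so n₀ = 131.
Finite population correction with N = 200: n = n₀ / (1 + (n₀−1)/N) = 131 / (1 + 130/200) = 131 / 1.6500 ≈ 79.39.
Rounding up, n = 80.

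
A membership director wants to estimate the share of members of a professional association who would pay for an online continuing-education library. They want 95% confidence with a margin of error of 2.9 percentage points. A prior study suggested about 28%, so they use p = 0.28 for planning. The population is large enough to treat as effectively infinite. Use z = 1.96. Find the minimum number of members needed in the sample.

921

With p = 0.28, p(1−p) = 0.2016.
n = z²·p(1−p)/E² = 1.96² × 0.2016 / 0.029² = 3.8416 × 0.2016 / 0.000841 ≈ 920.89.
Rounding up gives n = 921.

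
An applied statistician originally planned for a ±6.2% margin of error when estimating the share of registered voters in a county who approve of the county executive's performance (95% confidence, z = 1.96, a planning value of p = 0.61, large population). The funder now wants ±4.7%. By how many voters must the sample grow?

At ±6.2%: n = 1.96² × 0.2379 / 0.062² ≈ 237.75 → 238.
At ±4.7%: n = 1.96² × 0.2379 / 0.047² ≈ 413.72 → 414.
Additional respondents: 414 − 238 = 176.

176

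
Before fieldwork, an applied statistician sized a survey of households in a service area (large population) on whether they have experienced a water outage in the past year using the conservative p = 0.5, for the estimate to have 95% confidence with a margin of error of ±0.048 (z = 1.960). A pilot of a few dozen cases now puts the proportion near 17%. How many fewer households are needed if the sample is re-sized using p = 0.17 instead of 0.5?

181

Conservative (p = 0.5): n = 1.960² × 0.25 / 0.048² ≈ 416.84 → 417.
Using p = 0.17: p(1−p) = 0.1411, so n = 1.960² × 0.1411 / 0.048² ≈ 235.26 → 236.
Reduction: 417 − 236 = 181.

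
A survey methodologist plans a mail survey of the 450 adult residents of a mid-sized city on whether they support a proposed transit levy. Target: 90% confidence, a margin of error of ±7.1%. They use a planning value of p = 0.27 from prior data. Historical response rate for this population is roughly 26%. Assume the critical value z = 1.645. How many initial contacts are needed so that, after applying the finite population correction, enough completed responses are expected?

331

Completed interviews needed (unadjusted): n₀ = 1.645² × 0.1971 / 0.071² ≈ 105.80 → 106.
FPC for N = 450: n = 106 / (1 + 105/450) = 106 / 1.2333 ≈ 85.95 → 86.
At a 26% response rate, contacts needed = 86 / 0.26 ≈ 330.77 → 331.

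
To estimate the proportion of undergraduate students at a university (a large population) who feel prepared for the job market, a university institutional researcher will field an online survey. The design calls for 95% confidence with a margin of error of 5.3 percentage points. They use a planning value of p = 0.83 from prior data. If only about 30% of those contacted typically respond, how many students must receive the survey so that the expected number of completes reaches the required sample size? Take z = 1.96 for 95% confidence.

Completed interviews needed: n₀ = 1.96² × 0.1411 / 0.053² ≈ 192.97 → 193.
At a 30% response rate, contacts needed = 193 / 0.30 ≈ 643.33 → 644.

644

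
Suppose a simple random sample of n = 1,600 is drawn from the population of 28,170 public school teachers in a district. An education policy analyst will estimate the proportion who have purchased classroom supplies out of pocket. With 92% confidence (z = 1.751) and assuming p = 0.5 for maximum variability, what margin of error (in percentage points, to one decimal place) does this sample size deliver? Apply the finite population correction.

2.1

Finite-population factor: (N−n)/(N−1) = (28170−1600)/(28170−1) = 0.9432.
SE(p̂) = √[p(1−p)/n · (N−n)/(N−1)] = √[0.2500/1600 × 0.9432] = 0.01214.
E = z × SE = 1.751 × 0.01214 = 0.02126 ≈ 2.1 percentage points.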